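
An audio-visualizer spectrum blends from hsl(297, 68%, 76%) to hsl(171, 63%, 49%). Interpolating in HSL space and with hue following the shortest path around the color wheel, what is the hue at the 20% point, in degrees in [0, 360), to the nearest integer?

Hue arc: Δh = 171 − 297 = -126° (|Δh| ≤ 180, already the shorter path).
H = 297 + 0.2 × (-126) = 271.8 → 272°

272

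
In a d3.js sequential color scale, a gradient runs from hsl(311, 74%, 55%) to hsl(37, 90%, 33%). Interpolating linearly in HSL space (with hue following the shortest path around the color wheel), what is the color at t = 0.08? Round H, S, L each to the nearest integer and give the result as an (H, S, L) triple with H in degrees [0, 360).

(318, 75, 53)

Hue: 37 − 311 = -274°, but |-274| > 180 so the shorter arc goes the other way: Δh = -274 + 360 = 86°.
H = 311 + 0.08 × (86) = 317.88 → 318°
S = 74 + 0.08 × (90 − 74) = 75.28 → 75%
L = 55 + 0.08 × (33 − 55) = 53.24 → 53%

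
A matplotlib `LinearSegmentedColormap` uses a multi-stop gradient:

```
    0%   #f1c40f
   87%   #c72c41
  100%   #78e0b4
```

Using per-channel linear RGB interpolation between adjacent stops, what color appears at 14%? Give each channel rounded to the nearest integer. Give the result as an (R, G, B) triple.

14% lies between the 0% and 87% stops, so the local fraction is t = (14 − 0)/(87 − 0) = 14/87 ≈ 0.1609.
#f1c40f → (241, 196, 15); #c72c41 → (199, 44, 65).
R = 241 + 0.1609 × (199 − 241) = 234.242 → 234
G = 196 + 0.1609 × (44 − 196) = 171.543 → 172
B = 15 + 0.1609 × (65 − 15) = 23.045 → 23

(234, 172, 23)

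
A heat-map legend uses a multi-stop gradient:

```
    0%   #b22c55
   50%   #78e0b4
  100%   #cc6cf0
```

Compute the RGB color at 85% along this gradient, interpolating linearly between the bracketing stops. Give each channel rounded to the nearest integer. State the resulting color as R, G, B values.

85% lies between the 50% and 100% stops, so the local fraction is t = (85 − 50)/(100 − 50) = 35/50 ≈ 0.7.
#78e0b4 → (120, 224, 180); #cc6cf0 → (204, 108, 240).
R = 120 + 0.7 × (204 − 120) = 178.8 → 179
G = 224 + 0.7 × (108 − 224) = 142.8 → 143
B = 180 + 0.7 × (240 − 180) = 222 → 222

(179, 143, 222)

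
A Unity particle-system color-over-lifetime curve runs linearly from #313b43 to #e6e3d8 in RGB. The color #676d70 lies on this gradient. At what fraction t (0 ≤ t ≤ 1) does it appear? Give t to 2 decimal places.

Invert the lerp on the R channel (largest span, 181): t = (103 − 49) / (230 − 49) = 54/181 = 0.29834.
Check on G: (109 − 59)/(227 − 59) = 0.2976 ✓

0.30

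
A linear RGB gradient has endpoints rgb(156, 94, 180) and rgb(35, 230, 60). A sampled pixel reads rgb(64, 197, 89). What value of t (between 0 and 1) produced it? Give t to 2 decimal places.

0.76

Invert the lerp on the G channel (largest span, 136): t = (197 − 94) / (230 − 94) = 103/136 = 0.75735.
Check on R: (64 − 156)/(35 − 156) = 0.7603 ✓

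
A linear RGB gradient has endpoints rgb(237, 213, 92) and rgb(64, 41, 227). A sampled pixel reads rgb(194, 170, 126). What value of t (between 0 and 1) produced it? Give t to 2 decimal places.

Invert the lerp on the R channel (largest span, 173): t = (194 − 237) / (64 − 237) = -43/-173 = 0.24855.
Check on G: (170 − 213)/(41 − 213) = 0.25 ✓

0.25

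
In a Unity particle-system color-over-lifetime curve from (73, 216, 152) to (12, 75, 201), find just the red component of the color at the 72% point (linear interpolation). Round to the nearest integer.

R = 73 + 0.72 × (12 − 73) = 29.08 → 29

29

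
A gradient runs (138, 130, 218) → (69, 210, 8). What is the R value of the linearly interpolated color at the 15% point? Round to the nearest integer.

128

R = 138 + 0.15 × (69 − 138) = 127.65 → 128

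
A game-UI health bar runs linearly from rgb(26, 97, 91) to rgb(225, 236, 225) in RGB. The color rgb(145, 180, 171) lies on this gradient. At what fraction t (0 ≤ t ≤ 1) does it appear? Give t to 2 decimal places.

0.60

Invert the lerp on the R channel (largest span, 199): t = (145 − 26) / (225 − 26) = 119/199 = 0.59799.
Check on G: (180 − 97)/(236 − 97) = 0.5971 ✓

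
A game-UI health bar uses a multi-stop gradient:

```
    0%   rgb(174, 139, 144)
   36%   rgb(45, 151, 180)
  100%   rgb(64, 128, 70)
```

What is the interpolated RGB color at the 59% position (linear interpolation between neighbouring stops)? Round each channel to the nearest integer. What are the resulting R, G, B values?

59% lies between the 36% and 100% stops, so the local fraction is t = (59 − 36)/(100 − 36) = 23/64 ≈ 0.3594.
R = 45 + 0.3594 × (64 − 45) = 51.829 → 52
G = 151 + 0.3594 × (128 − 151) = 142.734 → 143
B = 180 + 0.3594 × (70 − 180) = 140.466 → 140

(52, 143, 140)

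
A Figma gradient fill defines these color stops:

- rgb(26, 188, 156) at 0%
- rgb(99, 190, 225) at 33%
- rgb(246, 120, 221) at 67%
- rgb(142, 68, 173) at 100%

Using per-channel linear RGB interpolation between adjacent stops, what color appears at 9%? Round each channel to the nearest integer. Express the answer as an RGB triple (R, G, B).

9% lies between the 0% and 33% stops, so the local fraction is t = (9 − 0)/(33 − 0) = 9/33 ≈ 0.2727.
R = 26 + 0.2727 × (99 − 26) = 45.907 → 46
G = 188 + 0.2727 × (190 − 188) = 188.545 → 189
B = 156 + 0.2727 × (225 − 156) = 174.816 → 175

(46, 189, 175)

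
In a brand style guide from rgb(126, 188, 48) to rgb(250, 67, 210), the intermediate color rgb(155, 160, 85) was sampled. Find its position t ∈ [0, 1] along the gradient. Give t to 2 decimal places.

0.23

Invert the lerp on the B channel (largest span, 162): t = (85 − 48) / (210 − 48) = 37/162 = 0.2284.
Check on R: (155 − 126)/(250 − 126) = 0.2339 ✓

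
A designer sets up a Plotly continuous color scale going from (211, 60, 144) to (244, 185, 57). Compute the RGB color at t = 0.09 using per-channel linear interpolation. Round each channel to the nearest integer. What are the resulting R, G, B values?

R = 211 + 0.09 × (244 − 211) = 211 + 0.09 × 33 = 213.97 → 214
G = 60 + 0.09 × (185 − 60) = 60 + 0.09 × 125 = 71.25 → 71
B = 144 + 0.09 × (57 − 144) = 144 + 0.09 × -87 = 136.17 → 136
So the blended color is (214, 71, 136), about #d64788.

(214, 71, 136)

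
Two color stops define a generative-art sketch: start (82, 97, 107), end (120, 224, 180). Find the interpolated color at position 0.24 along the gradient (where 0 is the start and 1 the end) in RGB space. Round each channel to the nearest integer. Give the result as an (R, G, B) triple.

R = 82 + 0.24 × (120 − 82) = 82 + 0.24 × 38 = 91.12 → 91
G = 97 + 0.24 × (224 − 97) = 97 + 0.24 × 127 = 127.48 → 127
B = 107 + 0.24 × (180 − 107) = 107 + 0.24 × 73 = 124.52 → 125

(91, 127, 125)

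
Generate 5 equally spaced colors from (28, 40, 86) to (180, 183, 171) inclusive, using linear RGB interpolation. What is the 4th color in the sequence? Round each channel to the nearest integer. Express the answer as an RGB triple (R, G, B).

With 5 swatches and endpoints inclusive, swatch 4 sits at t = (4 − 1)/(5 − 1) = 3/4 ≈ 0.75.
R = 28 + 0.75 × (180 − 28) = 142 → 142
G = 40 + 0.75 × (183 − 40) = 147.25 → 147
B = 86 + 0.75 × (171 − 86) = 149.75 → 150

(142, 147, 150)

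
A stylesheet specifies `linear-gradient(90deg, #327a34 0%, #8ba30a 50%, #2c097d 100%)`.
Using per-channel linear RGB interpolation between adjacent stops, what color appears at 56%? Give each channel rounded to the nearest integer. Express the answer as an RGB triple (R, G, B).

56% lies between the 50% and 100% stops, so the local fraction is t = (56 − 50)/(100 − 50) = 6/50 ≈ 0.12.
#8ba30a → (139, 163, 10); #2c097d → (44, 9, 125).
R = 139 + 0.12 × (44 − 139) = 127.6 → 128
G = 163 + 0.12 × (9 − 163) = 144.52 → 145
B = 10 + 0.12 × (125 − 10) = 23.8 → 24

(128, 145, 24)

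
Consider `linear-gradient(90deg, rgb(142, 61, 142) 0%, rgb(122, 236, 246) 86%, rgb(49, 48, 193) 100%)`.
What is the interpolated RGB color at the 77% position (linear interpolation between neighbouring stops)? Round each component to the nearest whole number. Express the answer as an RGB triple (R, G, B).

77% lies between the 0% and 86% stops, so the local fraction is t = (77 − 0)/(86 − 0) = 77/86 ≈ 0.8953.
R = 142 + 0.8953 × (122 − 142) = 124.094 → 124
G = 61 + 0.8953 × (236 − 61) = 217.678 → 218
B = 142 + 0.8953 × (246 − 142) = 235.111 → 235

(124, 218, 235)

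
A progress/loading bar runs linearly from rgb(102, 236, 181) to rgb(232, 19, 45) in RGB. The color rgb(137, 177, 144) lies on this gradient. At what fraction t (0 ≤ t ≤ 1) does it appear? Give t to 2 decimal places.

0.27

Invert the lerp on the G channel (largest span, 217): t = (177 − 236) / (19 − 236) = -59/-217 = 0.27189.
Check on R: (137 − 102)/(232 − 102) = 0.2692 ✓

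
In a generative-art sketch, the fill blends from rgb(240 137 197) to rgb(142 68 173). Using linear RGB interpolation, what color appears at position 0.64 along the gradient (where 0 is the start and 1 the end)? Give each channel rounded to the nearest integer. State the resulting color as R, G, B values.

(177, 93, 182)

R = 240 + 0.64 × (142 − 240) = 240 + 0.64 × -98 = 177.28 → 177
G = 137 + 0.64 × (68 − 137) = 137 + 0.64 × -69 = 92.84 → 93
B = 197 + 0.64 × (173 − 197) = 197 + 0.64 × -24 = 181.64 → 182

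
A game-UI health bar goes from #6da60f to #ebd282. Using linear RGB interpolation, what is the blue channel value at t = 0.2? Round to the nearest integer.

38

B₁ = 15 (from #6da60f), B₂ = 130 (from #ebd282).
B = 15 + 0.2 × (130 − 15) = 38 → 38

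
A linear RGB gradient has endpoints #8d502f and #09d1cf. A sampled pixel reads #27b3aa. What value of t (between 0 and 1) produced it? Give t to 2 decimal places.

0.77

Invert the lerp on the B channel (largest span, 160): t = (170 − 47) / (207 − 47) = 123/160 = 0.76875.
Check on R: (39 − 141)/(9 − 141) = 0.7727 ✓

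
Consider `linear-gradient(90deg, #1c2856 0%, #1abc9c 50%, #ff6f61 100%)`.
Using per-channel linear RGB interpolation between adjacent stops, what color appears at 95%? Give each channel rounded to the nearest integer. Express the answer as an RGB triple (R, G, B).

(232, 119, 103)

95% lies between the 50% and 100% stops, so the local fraction is t = (95 − 50)/(100 − 50) = 45/50 ≈ 0.9.
#1abc9c → (26, 188, 156); #ff6f61 → (255, 111, 97).
R = 26 + 0.9 × (255 − 26) = 232.1 → 232
G = 188 + 0.9 × (111 − 188) = 118.7 → 119
B = 156 + 0.9 × (97 − 156) = 102.9 → 103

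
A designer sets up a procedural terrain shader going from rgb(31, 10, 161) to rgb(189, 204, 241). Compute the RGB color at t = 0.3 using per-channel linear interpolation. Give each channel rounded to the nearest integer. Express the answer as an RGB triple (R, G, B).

(78, 68, 185)

R = 31 + 0.3 × (189 − 31) = 31 + 0.3 × 158 = 78.4 → 78
G = 10 + 0.3 × (204 − 10) = 10 + 0.3 × 194 = 68.2 → 68
B = 161 + 0.3 × (241 − 161) = 161 + 0.3 × 80 = 185 → 185
So the blended color is (78, 68, 185), about #4e44b9.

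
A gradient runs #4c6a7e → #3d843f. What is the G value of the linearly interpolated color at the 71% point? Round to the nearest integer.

G₁ = 106 (from #4c6a7e), G₂ = 132 (from #3d843f).
G = 106 + 0.71 × (132 − 106) = 124.46 → 124

124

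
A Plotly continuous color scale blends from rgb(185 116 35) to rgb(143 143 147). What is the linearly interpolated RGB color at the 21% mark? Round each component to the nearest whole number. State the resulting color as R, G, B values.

21% corresponds to t = 0.21.
R = 185 + 0.21 × (143 − 185) = 185 + 0.21 × -42 = 176.18 → 176
G = 116 + 0.21 × (143 − 116) = 116 + 0.21 × 27 = 121.67 → 122
B = 35 + 0.21 × (147 − 35) = 35 + 0.21 × 112 = 58.52 → 59
So the blended color is (176, 122, 59), about #b07a3b.

(176, 122, 59)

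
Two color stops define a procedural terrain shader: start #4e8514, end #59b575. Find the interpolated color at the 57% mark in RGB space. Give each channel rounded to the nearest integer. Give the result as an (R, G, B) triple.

(84, 160, 75)

#4e8514 → (78, 133, 20); #59b575 → (89, 181, 117).
57% corresponds to t = 0.57.
R = 78 + 0.57 × (89 − 78) = 78 + 0.57 × 11 = 84.27 → 84
G = 133 + 0.57 × (181 − 133) = 133 + 0.57 × 48 = 160.36 → 160
B = 20 + 0.57 × (117 − 20) = 20 + 0.57 × 97 = 75.29 → 75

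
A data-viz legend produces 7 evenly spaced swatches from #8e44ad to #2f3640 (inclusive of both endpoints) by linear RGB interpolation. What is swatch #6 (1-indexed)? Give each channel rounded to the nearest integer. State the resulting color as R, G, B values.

(63, 56, 82)

With 7 swatches and endpoints inclusive, swatch 6 sits at t = (6 − 1)/(7 − 1) = 5/6 ≈ 0.8333.
#8e44ad → (142, 68, 173); #2f3640 → (47, 54, 64).
R = 142 + 0.8333 × (47 − 142) = 62.837 → 63
G = 68 + 0.8333 × (54 − 68) = 56.334 → 56
B = 173 + 0.8333 × (64 − 173) = 82.17 → 82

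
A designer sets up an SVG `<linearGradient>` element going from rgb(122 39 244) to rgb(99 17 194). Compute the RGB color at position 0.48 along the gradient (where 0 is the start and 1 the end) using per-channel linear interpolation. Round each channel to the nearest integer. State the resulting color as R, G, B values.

(111, 28, 220)

R = 122 + 0.48 × (99 − 122) = 122 + 0.48 × -23 = 110.96 → 111
G = 39 + 0.48 × (17 − 39) = 39 + 0.48 × -22 = 28.44 → 28
B = 244 + 0.48 × (194 − 244) = 244 + 0.48 × -50 = 220 → 220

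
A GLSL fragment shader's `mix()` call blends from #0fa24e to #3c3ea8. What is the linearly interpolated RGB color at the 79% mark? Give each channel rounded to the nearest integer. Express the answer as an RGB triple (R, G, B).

#0fa24e → (15, 162, 78); #3c3ea8 → (60, 62, 168).
79% corresponds to t = 0.79.
R = 15 + 0.79 × (60 − 15) = 15 + 0.79 × 45 = 50.55 → 51
G = 162 + 0.79 × (62 − 162) = 162 + 0.79 × -100 = 83 → 83
B = 78 + 0.79 × (168 − 78) = 78 + 0.79 × 90 = 149.1 → 149

(51, 83, 149)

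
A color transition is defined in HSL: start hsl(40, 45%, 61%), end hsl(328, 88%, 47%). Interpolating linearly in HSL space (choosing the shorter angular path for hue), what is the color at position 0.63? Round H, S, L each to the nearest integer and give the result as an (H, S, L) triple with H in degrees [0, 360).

Hue: 328 − 40 = 288°, but |288| > 180 so the shorter arc goes the other way: Δh = 288 − 360 = -72°.
H = 40 + 0.63 × (-72) = -5.36 → -5 → -5 mod 360 = 355°
S = 45 + 0.63 × (88 − 45) = 72.09 → 72%
L = 61 + 0.63 × (47 − 61) = 52.18 → 52%

(355, 72, 52)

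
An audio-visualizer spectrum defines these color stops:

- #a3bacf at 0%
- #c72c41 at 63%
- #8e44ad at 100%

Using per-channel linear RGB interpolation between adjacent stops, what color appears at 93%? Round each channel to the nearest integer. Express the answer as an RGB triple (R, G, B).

93% lies between the 63% and 100% stops, so the local fraction is t = (93 − 63)/(100 − 63) = 30/37 ≈ 0.8108.
#c72c41 → (199, 44, 65); #8e44ad → (142, 68, 173).
R = 199 + 0.8108 × (142 − 199) = 152.784 → 153
G = 44 + 0.8108 × (68 − 44) = 63.459 → 63
B = 65 + 0.8108 × (173 − 65) = 152.566 → 153

(153, 63, 153)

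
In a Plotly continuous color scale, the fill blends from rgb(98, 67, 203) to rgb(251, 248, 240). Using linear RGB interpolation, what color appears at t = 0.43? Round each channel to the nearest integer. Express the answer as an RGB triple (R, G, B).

R = 98 + 0.43 × (251 − 98) = 98 + 0.43 × 153 = 163.79 → 164
G = 67 + 0.43 × (248 − 67) = 67 + 0.43 × 181 = 144.83 → 145
B = 203 + 0.43 × (240 − 203) = 203 + 0.43 × 37 = 218.91 → 219

(164, 145, 219)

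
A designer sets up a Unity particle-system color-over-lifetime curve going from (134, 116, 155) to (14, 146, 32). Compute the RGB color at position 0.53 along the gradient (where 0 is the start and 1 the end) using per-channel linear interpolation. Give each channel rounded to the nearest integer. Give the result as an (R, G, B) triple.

(70, 132, 90)

R = 134 + 0.53 × (14 − 134) = 134 + 0.53 × -120 = 70.4 → 70
G = 116 + 0.53 × (146 − 116) = 116 + 0.53 × 30 = 131.9 → 132
B = 155 + 0.53 × (32 − 155) = 155 + 0.53 × -123 = 89.81 → 90
So the blended color is (70, 132, 90), about #46845a.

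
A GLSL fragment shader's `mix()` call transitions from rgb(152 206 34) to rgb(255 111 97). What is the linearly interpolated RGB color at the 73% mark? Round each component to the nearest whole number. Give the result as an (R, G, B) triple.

(227, 137, 80)

73% corresponds to t = 0.73.
R = 152 + 0.73 × (255 − 152) = 152 + 0.73 × 103 = 227.19 → 227
G = 206 + 0.73 × (111 − 206) = 206 + 0.73 × -95 = 136.65 → 137
B = 34 + 0.73 × (97 − 34) = 34 + 0.73 × 63 = 79.99 → 80
So the blended color is (227, 137, 80), about #e38950.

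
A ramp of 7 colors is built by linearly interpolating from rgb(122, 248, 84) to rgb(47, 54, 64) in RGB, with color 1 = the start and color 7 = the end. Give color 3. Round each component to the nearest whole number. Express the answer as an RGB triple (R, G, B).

(97, 183, 77)

With 7 swatches and endpoints inclusive, swatch 3 sits at t = (3 − 1)/(7 − 1) = 2/6 ≈ 0.3333.
R = 122 + 0.3333 × (47 − 122) = 97.002 → 97
G = 248 + 0.3333 × (54 − 248) = 183.34 → 183
B = 84 + 0.3333 × (64 − 84) = 77.334 → 77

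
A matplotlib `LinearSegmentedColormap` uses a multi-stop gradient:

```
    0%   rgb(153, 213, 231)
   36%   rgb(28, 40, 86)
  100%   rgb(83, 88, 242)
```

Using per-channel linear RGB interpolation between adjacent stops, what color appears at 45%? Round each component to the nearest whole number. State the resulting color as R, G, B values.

45% lies between the 36% and 100% stops, so the local fraction is t = (45 − 36)/(100 − 36) = 9/64 ≈ 0.1406.
R = 28 + 0.1406 × (83 − 28) = 35.733 → 36
G = 40 + 0.1406 × (88 − 40) = 46.749 → 47
B = 86 + 0.1406 × (242 − 86) = 107.934 → 108

(36, 47, 108)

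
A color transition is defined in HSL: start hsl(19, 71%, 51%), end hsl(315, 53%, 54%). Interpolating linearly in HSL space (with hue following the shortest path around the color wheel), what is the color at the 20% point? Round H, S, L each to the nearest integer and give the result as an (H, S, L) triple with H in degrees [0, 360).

(6, 67, 52)

Hue: 315 − 19 = 296°, but |296| > 180 so the shorter arc goes the other way: Δh = 296 − 360 = -64°.
H = 19 + 0.2 × (-64) = 6.2 → 6°
S = 71 + 0.2 × (53 − 71) = 67.4 → 67%
L = 51 + 0.2 × (54 − 51) = 51.6 → 52%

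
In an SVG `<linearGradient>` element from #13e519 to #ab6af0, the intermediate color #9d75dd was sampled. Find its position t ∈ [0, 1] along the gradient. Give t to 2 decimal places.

Invert the lerp on the B channel (largest span, 215): t = (221 − 25) / (240 − 25) = 196/215 = 0.91163.
Check on R: (157 − 19)/(171 − 19) = 0.9079 ✓

0.91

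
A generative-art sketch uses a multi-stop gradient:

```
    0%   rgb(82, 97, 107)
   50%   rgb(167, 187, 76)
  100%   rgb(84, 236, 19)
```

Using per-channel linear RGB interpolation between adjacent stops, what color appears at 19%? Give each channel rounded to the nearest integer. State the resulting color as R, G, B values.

(114, 131, 95)

19% lies between the 0% and 50% stops, so the local fraction is t = (19 − 0)/(50 − 0) = 19/50 ≈ 0.38.
R = 82 + 0.38 × (167 − 82) = 114.3 → 114
G = 97 + 0.38 × (187 − 97) = 131.2 → 131
B = 107 + 0.38 × (76 − 107) = 95.22 → 95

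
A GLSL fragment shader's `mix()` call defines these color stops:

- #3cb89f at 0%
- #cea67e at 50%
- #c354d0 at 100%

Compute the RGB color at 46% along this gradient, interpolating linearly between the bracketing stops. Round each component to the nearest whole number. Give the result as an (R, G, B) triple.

(194, 167, 129)

46% lies between the 0% and 50% stops, so the local fraction is t = (46 − 0)/(50 − 0) = 46/50 ≈ 0.92.
#3cb89f → (60, 184, 159); #cea67e → (206, 166, 126).
R = 60 + 0.92 × (206 − 60) = 194.32 → 194
G = 184 + 0.92 × (166 − 184) = 167.44 → 167
B = 159 + 0.92 × (126 − 159) = 128.64 → 129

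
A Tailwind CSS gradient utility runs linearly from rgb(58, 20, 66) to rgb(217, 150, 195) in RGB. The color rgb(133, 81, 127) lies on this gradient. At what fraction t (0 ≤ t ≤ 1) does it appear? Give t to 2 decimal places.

Invert the lerp on the R channel (largest span, 159): t = (133 − 58) / (217 − 58) = 75/159 = 0.4717.
Check on G: (81 − 20)/(150 − 20) = 0.4692 ✓

0.47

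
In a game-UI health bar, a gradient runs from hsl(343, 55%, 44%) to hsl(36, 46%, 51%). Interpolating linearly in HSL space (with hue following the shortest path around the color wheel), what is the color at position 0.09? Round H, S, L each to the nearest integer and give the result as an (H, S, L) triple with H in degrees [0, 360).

Hue: 36 − 343 = -307°, but |-307| > 180 so the shorter arc goes the other way: Δh = -307 + 360 = 53°.
H = 343 + 0.09 × (53) = 347.77 → 348°
S = 55 + 0.09 × (46 − 55) = 54.19 → 54%
L = 44 + 0.09 × (51 − 44) = 44.63 → 45%

(348, 54, 45)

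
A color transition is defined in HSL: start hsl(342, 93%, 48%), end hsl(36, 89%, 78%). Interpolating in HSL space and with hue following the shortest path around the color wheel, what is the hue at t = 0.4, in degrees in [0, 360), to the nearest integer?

Hue: 36 − 342 = -306°, but |-306| > 180 so the shorter arc goes the other way: Δh = -306 + 360 = 54°.
H = 342 + 0.4 × (54) = 363.6 → 364 → 364 mod 360 = 4°

4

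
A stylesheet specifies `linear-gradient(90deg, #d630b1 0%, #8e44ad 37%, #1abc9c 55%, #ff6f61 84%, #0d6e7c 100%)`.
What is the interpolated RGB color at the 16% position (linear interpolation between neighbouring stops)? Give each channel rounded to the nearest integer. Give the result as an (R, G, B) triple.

(183, 57, 175)

16% lies between the 0% and 37% stops, so the local fraction is t = (16 − 0)/(37 − 0) = 16/37 ≈ 0.4324.
#d630b1 → (214, 48, 177); #8e44ad → (142, 68, 173).
R = 214 + 0.4324 × (142 − 214) = 182.867 → 183
G = 48 + 0.4324 × (68 − 48) = 56.648 → 57
B = 177 + 0.4324 × (173 − 177) = 175.27 → 175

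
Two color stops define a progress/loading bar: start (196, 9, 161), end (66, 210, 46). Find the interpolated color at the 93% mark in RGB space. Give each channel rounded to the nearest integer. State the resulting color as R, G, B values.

93% corresponds to t = 0.93.
R = 196 + 0.93 × (66 − 196) = 196 + 0.93 × -130 = 75.1 → 75
G = 9 + 0.93 × (210 − 9) = 9 + 0.93 × 201 = 195.93 → 196
B = 161 + 0.93 × (46 − 161) = 161 + 0.93 × -115 = 54.05 → 54

(75, 196, 54)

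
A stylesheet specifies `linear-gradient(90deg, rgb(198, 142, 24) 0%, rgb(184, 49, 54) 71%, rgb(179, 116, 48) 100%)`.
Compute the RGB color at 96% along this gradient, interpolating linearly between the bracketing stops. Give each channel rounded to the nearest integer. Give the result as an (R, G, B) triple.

96% lies between the 71% and 100% stops, so the local fraction is t = (96 − 71)/(100 − 71) = 25/29 ≈ 0.8621.
R = 184 + 0.8621 × (179 − 184) = 179.69 → 180
G = 49 + 0.8621 × (116 − 49) = 106.761 → 107
B = 54 + 0.8621 × (48 − 54) = 48.827 → 49

(180, 107, 49)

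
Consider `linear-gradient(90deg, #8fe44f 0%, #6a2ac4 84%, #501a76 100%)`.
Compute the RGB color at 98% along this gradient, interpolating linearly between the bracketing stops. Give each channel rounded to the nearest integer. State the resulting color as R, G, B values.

(83, 28, 128)

98% lies between the 84% and 100% stops, so the local fraction is t = (98 − 84)/(100 − 84) = 14/16 ≈ 0.875.
#6a2ac4 → (106, 42, 196); #501a76 → (80, 26, 118).
R = 106 + 0.875 × (80 − 106) = 83.25 → 83
G = 42 + 0.875 × (26 − 42) = 28 → 28
B = 196 + 0.875 × (118 − 196) = 127.75 → 128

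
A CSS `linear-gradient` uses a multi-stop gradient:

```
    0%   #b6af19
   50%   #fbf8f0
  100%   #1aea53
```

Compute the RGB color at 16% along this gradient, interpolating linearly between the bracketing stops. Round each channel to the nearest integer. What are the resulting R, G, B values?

(204, 198, 94)

16% lies between the 0% and 50% stops, so the local fraction is t = (16 − 0)/(50 − 0) = 16/50 ≈ 0.32.
#b6af19 → (182, 175, 25); #fbf8f0 → (251, 248, 240).
R = 182 + 0.32 × (251 − 182) = 204.08 → 204
G = 175 + 0.32 × (248 − 175) = 198.36 → 198
B = 25 + 0.32 × (240 − 25) = 93.8 → 94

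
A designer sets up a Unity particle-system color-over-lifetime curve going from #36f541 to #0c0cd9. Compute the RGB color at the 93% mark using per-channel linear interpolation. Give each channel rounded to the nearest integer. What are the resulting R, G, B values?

#36f541 → (54, 245, 65); #0c0cd9 → (12, 12, 217).
93% corresponds to t = 0.93.
R = 54 + 0.93 × (12 − 54) = 54 + 0.93 × -42 = 14.94 → 15
G = 245 + 0.93 × (12 − 245) = 245 + 0.93 × -233 = 28.31 → 28
B = 65 + 0.93 × (217 − 65) = 65 + 0.93 × 152 = 206.36 → 206

(15, 28, 206)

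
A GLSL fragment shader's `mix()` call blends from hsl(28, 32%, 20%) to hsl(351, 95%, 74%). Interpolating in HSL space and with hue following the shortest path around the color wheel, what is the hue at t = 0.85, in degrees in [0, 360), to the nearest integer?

357

Hue: 351 − 28 = 323°, but |323| > 180 so the shorter arc goes the other way: Δh = 323 − 360 = -37°.
H = 28 + 0.85 × (-37) = -3.45 → -3 → -3 mod 360 = 357°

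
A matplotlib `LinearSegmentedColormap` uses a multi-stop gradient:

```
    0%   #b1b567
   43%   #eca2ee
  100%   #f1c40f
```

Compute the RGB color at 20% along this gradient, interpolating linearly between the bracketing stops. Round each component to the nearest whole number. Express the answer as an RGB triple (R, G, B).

20% lies between the 0% and 43% stops, so the local fraction is t = (20 − 0)/(43 − 0) = 20/43 ≈ 0.4651.
#b1b567 → (177, 181, 103); #eca2ee → (236, 162, 238).
R = 177 + 0.4651 × (236 − 177) = 204.441 → 204
G = 181 + 0.4651 × (162 − 181) = 172.163 → 172
B = 103 + 0.4651 × (238 − 103) = 165.788 → 166

(204, 172, 166)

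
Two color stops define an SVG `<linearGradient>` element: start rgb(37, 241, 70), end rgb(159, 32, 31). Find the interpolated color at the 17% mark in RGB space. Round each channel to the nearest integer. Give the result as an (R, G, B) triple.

(58, 205, 63)

17% corresponds to t = 0.17.
R = 37 + 0.17 × (159 − 37) = 37 + 0.17 × 122 = 57.74 → 58
G = 241 + 0.17 × (32 − 241) = 241 + 0.17 × -209 = 205.47 → 205
B = 70 + 0.17 × (31 − 70) = 70 + 0.17 × -39 = 63.37 → 63
So the blended color is (58, 205, 63), about #3acd3f.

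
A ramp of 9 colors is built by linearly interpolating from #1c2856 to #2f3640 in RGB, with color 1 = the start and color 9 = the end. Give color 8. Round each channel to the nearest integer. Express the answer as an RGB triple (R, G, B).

(45, 52, 67)

With 9 swatches and endpoints inclusive, swatch 8 sits at t = (8 − 1)/(9 − 1) = 7/8 ≈ 0.875.
#1c2856 → (28, 40, 86); #2f3640 → (47, 54, 64).
R = 28 + 0.875 × (47 − 28) = 44.625 → 45
G = 40 + 0.875 × (54 − 40) = 52.25 → 52
B = 86 + 0.875 × (64 − 86) = 66.75 → 67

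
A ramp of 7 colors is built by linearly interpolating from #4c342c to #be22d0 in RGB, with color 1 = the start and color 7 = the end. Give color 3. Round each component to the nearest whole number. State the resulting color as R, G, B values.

With 7 swatches and endpoints inclusive, swatch 3 sits at t = (3 − 1)/(7 − 1) = 2/6 ≈ 0.3333.
#4c342c → (76, 52, 44); #be22d0 → (190, 34, 208).
R = 76 + 0.3333 × (190 − 76) = 113.996 → 114
G = 52 + 0.3333 × (34 − 52) = 46.001 → 46
B = 44 + 0.3333 × (208 − 44) = 98.661 → 99

(114, 46, 99)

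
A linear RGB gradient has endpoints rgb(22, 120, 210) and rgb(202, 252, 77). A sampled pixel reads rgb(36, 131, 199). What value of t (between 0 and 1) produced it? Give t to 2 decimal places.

0.08

Invert the lerp on the R channel (largest span, 180): t = (36 − 22) / (202 − 22) = 14/180 = 0.077778.
Check on G: (131 − 120)/(252 − 120) = 0.08333 ✓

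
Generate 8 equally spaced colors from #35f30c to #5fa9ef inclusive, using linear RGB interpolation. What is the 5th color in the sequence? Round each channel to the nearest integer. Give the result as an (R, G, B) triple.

(77, 201, 142)

With 8 swatches and endpoints inclusive, swatch 5 sits at t = (5 − 1)/(8 − 1) = 4/7 ≈ 0.5714.
#35f30c → (53, 243, 12); #5fa9ef → (95, 169, 239).
R = 53 + 0.5714 × (95 − 53) = 76.999 → 77
G = 243 + 0.5714 × (169 − 243) = 200.716 → 201
B = 12 + 0.5714 × (239 − 12) = 141.708 → 142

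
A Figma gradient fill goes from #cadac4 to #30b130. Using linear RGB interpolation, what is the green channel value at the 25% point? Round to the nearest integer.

208

G₁ = 218 (from #cadac4), G₂ = 177 (from #30b130).
G = 218 + 0.25 × (177 − 218) = 207.75 → 208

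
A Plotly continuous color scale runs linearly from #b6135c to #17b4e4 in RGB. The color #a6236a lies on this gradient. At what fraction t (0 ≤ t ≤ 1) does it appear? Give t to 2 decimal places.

0.10

Invert the lerp on the G channel (largest span, 161): t = (35 − 19) / (180 − 19) = 16/161 = 0.099379.
Check on R: (166 − 182)/(23 − 182) = 0.1006 ✓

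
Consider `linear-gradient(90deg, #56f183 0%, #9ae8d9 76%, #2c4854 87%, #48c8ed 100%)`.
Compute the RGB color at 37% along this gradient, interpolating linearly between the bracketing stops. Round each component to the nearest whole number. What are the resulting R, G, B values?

(119, 237, 173)

37% lies between the 0% and 76% stops, so the local fraction is t = (37 − 0)/(76 − 0) = 37/76 ≈ 0.4868.
#56f183 → (86, 241, 131); #9ae8d9 → (154, 232, 217).
R = 86 + 0.4868 × (154 − 86) = 119.102 → 119
G = 241 + 0.4868 × (232 − 241) = 236.619 → 237
B = 131 + 0.4868 × (217 − 131) = 172.865 → 173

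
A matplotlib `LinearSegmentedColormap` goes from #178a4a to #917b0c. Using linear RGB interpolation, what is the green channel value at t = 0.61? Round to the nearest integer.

G₁ = 138 (from #178a4a), G₂ = 123 (from #917b0c).
G = 138 + 0.61 × (123 − 138) = 128.85 → 129

129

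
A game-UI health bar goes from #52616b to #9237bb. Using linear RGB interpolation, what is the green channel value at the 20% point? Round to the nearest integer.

89

G₁ = 97 (from #52616b), G₂ = 55 (from #9237bb).
G = 97 + 0.2 × (55 − 97) = 88.6 → 89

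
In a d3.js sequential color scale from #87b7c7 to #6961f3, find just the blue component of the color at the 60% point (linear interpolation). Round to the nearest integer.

B₁ = 199 (from #87b7c7), B₂ = 243 (from #6961f3).
B = 199 + 0.6 × (243 − 199) = 225.4 → 225

225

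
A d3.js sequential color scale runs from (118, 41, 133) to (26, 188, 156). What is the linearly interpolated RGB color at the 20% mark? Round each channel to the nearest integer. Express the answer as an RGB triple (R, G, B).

(100, 70, 138)

20% corresponds to t = 0.2.
R = 118 + 0.2 × (26 − 118) = 118 + 0.2 × -92 = 99.6 → 100
G = 41 + 0.2 × (188 − 41) = 41 + 0.2 × 147 = 70.4 → 70
B = 133 + 0.2 × (156 − 133) = 133 + 0.2 × 23 = 137.6 → 138
So the blended color is (100, 70, 138), about #64468a.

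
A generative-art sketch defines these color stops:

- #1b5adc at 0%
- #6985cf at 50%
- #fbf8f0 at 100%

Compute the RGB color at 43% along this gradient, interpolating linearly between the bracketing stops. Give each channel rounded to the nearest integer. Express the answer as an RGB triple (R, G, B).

43% lies between the 0% and 50% stops, so the local fraction is t = (43 − 0)/(50 − 0) = 43/50 ≈ 0.86.
#1b5adc → (27, 90, 220); #6985cf → (105, 133, 207).
R = 27 + 0.86 × (105 − 27) = 94.08 → 94
G = 90 + 0.86 × (133 − 90) = 126.98 → 127
B = 220 + 0.86 × (207 − 220) = 208.82 → 209

(94, 127, 209)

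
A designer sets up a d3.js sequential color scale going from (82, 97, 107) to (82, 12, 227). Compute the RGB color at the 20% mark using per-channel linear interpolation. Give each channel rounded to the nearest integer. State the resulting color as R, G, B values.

(82, 80, 131)

20% corresponds to t = 0.2.
R = 82 + 0.2 × (82 − 82) = 82 + 0.2 × 0 = 82 → 82
G = 97 + 0.2 × (12 − 97) = 97 + 0.2 × -85 = 80 → 80
B = 107 + 0.2 × (227 − 107) = 107 + 0.2 × 120 = 131 → 131
So the blended color is (82, 80, 131), about #525083.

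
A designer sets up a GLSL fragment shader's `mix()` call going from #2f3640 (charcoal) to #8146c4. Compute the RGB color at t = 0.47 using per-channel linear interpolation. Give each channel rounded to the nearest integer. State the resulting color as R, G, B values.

(86, 62, 126)

#2f3640 → (47, 54, 64); #8146c4 → (129, 70, 196).
R = 47 + 0.47 × (129 − 47) = 47 + 0.47 × 82 = 85.54 → 86
G = 54 + 0.47 × (70 − 54) = 54 + 0.47 × 16 = 61.52 → 62
B = 64 + 0.47 × (196 − 64) = 64 + 0.47 × 132 = 126.04 → 126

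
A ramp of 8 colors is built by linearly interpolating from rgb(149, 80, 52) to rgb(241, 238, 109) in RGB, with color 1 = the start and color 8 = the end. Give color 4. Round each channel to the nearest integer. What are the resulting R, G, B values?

With 8 swatches and endpoints inclusive, swatch 4 sits at t = (4 − 1)/(8 − 1) = 3/7 ≈ 0.4286.
R = 149 + 0.4286 × (241 − 149) = 188.431 → 188
G = 80 + 0.4286 × (238 − 80) = 147.719 → 148
B = 52 + 0.4286 × (109 − 52) = 76.43 → 76

(188, 148, 76)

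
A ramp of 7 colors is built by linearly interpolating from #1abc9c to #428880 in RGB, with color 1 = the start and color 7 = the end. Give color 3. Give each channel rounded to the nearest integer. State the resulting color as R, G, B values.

(39, 171, 147)

With 7 swatches and endpoints inclusive, swatch 3 sits at t = (3 − 1)/(7 − 1) = 2/6 ≈ 0.3333.
#1abc9c → (26, 188, 156); #428880 → (66, 136, 128).
R = 26 + 0.3333 × (66 − 26) = 39.332 → 39
G = 188 + 0.3333 × (136 − 188) = 170.668 → 171
B = 156 + 0.3333 × (128 − 156) = 146.668 → 147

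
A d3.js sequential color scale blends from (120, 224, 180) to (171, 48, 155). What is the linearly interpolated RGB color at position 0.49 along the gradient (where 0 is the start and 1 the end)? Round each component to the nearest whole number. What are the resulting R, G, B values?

R = 120 + 0.49 × (171 − 120) = 120 + 0.49 × 51 = 144.99 → 145
G = 224 + 0.49 × (48 − 224) = 224 + 0.49 × -176 = 137.76 → 138
B = 180 + 0.49 × (155 − 180) = 180 + 0.49 × -25 = 167.75 → 168

(145, 138, 168)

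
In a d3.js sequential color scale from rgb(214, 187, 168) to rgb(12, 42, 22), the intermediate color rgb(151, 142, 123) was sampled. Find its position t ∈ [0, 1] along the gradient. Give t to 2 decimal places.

0.31

Invert the lerp on the R channel (largest span, 202): t = (151 − 214) / (12 − 214) = -63/-202 = 0.31188.
Check on G: (142 − 187)/(42 − 187) = 0.3103 ✓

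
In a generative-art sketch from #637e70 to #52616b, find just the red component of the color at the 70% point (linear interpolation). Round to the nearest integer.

R₁ = 99 (from #637e70), R₂ = 82 (from #52616b).
R = 99 + 0.7 × (82 − 99) = 87.1 → 87

87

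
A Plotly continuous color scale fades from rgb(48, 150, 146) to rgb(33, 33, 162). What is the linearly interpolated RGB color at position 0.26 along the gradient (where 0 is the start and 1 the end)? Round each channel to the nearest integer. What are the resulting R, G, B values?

(44, 120, 150)

R = 48 + 0.26 × (33 − 48) = 48 + 0.26 × -15 = 44.1 → 44
G = 150 + 0.26 × (33 − 150) = 150 + 0.26 × -117 = 119.58 → 120
B = 146 + 0.26 × (162 − 146) = 146 + 0.26 × 16 = 150.16 → 150
So the blended color is (44, 120, 150), about #2c7896.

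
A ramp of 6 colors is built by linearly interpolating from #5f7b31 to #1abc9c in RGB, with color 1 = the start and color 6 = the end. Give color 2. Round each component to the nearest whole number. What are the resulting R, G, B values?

With 6 swatches and endpoints inclusive, swatch 2 sits at t = (2 − 1)/(6 − 1) = 1/5 ≈ 0.2.
#5f7b31 → (95, 123, 49); #1abc9c → (26, 188, 156).
R = 95 + 0.2 × (26 − 95) = 81.2 → 81
G = 123 + 0.2 × (188 − 123) = 136 → 136
B = 49 + 0.2 × (156 − 49) = 70.4 → 70

(81, 136, 70)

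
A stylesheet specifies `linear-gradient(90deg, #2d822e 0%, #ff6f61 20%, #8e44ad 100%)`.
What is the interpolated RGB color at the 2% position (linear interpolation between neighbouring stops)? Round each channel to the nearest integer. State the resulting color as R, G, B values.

(66, 128, 51)

2% lies between the 0% and 20% stops, so the local fraction is t = (2 − 0)/(20 − 0) = 2/20 ≈ 0.1.
#2d822e → (45, 130, 46); #ff6f61 → (255, 111, 97).
R = 45 + 0.1 × (255 − 45) = 66 → 66
G = 130 + 0.1 × (111 − 130) = 128.1 → 128
B = 46 + 0.1 × (97 − 46) = 51.1 → 51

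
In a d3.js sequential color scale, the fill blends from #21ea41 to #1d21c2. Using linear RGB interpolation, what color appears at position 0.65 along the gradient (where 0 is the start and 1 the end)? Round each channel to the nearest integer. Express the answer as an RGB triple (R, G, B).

#21ea41 → (33, 234, 65); #1d21c2 → (29, 33, 194).
R = 33 + 0.65 × (29 − 33) = 33 + 0.65 × -4 = 30.4 → 30
G = 234 + 0.65 × (33 − 234) = 234 + 0.65 × -201 = 103.35 → 103
B = 65 + 0.65 × (194 − 65) = 65 + 0.65 × 129 = 148.85 → 149

(30, 103, 149)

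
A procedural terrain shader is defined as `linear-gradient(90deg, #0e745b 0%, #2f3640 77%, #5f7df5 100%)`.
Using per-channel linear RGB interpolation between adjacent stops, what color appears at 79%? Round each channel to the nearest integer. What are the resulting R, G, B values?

(51, 60, 80)

79% lies between the 77% and 100% stops, so the local fraction is t = (79 − 77)/(100 − 77) = 2/23 ≈ 0.087.
#2f3640 → (47, 54, 64); #5f7df5 → (95, 125, 245).
R = 47 + 0.087 × (95 − 47) = 51.176 → 51
G = 54 + 0.087 × (125 − 54) = 60.177 → 60
B = 64 + 0.087 × (245 − 64) = 79.747 → 80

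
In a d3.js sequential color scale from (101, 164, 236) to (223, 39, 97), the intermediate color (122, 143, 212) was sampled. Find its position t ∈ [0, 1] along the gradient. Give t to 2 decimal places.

0.17

Invert the lerp on the B channel (largest span, 139): t = (212 − 236) / (97 − 236) = -24/-139 = 0.17266.
Check on R: (122 − 101)/(223 − 101) = 0.1721 ✓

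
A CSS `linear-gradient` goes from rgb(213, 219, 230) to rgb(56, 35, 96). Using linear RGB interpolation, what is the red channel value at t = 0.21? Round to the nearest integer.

180

R = 213 + 0.21 × (56 − 213) = 180.03 → 180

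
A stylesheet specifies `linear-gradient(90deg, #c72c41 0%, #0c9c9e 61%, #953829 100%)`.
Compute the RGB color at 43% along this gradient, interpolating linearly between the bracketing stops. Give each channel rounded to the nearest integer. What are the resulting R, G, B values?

43% lies between the 0% and 61% stops, so the local fraction is t = (43 − 0)/(61 − 0) = 43/61 ≈ 0.7049.
#c72c41 → (199, 44, 65); #0c9c9e → (12, 156, 158).
R = 199 + 0.7049 × (12 − 199) = 67.184 → 67
G = 44 + 0.7049 × (156 − 44) = 122.949 → 123
B = 65 + 0.7049 × (158 − 65) = 130.556 → 131

(67, 123, 131)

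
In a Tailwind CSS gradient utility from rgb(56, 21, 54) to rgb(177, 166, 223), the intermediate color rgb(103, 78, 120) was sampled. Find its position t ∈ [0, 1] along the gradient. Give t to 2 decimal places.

Invert the lerp on the B channel (largest span, 169): t = (120 − 54) / (223 − 54) = 66/169 = 0.39053.
Check on R: (103 − 56)/(177 − 56) = 0.3884 ✓

0.39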